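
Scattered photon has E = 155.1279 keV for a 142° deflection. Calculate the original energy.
339.3000 keV

Convert final energy to wavelength (hc ≈ 1239.842 keV·pm):
λ' = hc/E' = 1239.842 / 155.1279 = 7.9924 pm

Calculate the Compton shift:
Δλ = λ_C(1 - cos(142°))
Δλ = 2.4263 × (1 - cos(142°))
Δλ = 4.3383 pm

Initial wavelength:
λ = λ' - Δλ = 7.9924 - 4.3383 = 3.6541 pm

Initial energy:
E = hc/λ = 1239.842 / 3.6541 = 339.3000 keV

(Intermediate values are shown rounded; full precision is carried through to the final answer.)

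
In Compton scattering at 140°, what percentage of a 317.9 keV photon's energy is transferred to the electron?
0.5235 (or 52.35%)

Calculate initial and final photon energies:

Initial: E₀ = 317.9 keV → λ₀ = 3.9001 pm
Compton shift: Δλ = 4.2850 pm
Final wavelength: λ' = 8.1851 pm
Final energy: E' = 151.4760 keV

Fractional energy loss:
(E₀ - E')/E₀ = (317.9000 - 151.4760)/317.9000
= 166.4240/317.9000
= 0.5235
= 52.35%

(Intermediate values are shown rounded; full precision is carried through to the final answer.)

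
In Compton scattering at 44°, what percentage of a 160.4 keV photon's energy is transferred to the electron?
0.0810 (or 8.10%)

Calculate initial and final photon energies:

Initial: E₀ = 160.4 keV → λ₀ = 7.7297 pm
Compton shift: Δλ = 0.6810 pm
Final wavelength: λ' = 8.4107 pm
Final energy: E' = 147.4132 keV

Fractional energy loss:
(E₀ - E')/E₀ = (160.4000 - 147.4132)/160.4000
= 12.9868/160.4000
= 0.0810
= 8.10%

(Intermediate values are shown rounded; full precision is carried through to the final answer.)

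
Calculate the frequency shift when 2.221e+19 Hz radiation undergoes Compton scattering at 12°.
8.690e+16 Hz (decrease)

Convert frequency to wavelength (c = 299792458 m/s):
λ₀ = c/f₀ = 299792458/2.221e+19 = 1.3498085e-11 m = 13.4981 pm

Calculate Compton shift:
Δλ = λ_C(1 - cos(12°)) = 0.0530 pm

Final wavelength:
λ' = λ₀ + Δλ = 13.4981 + 0.0530 = 13.5511 pm

Final frequency:
f' = c/λ' = 299792458/1.3551105e-11 = 2.2123100e+19 Hz

Frequency shift (decrease):
Δf = f₀ - f' = 2.221e+19 - 2.2123100e+19 = 8.690e+16 Hz

(Intermediate values are shown rounded; full precision is carried through to the final answer.)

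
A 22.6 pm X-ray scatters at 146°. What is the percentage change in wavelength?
19.6363%

Calculate the Compton shift:
Δλ = λ_C(1 - cos(146°))
Δλ = 2.4263 × (1 - cos(146°))
Δλ = 2.4263 × 1.8290
Δλ = 4.4378 pm

Percentage change:
(Δλ/λ₀) × 100 = (4.4378/22.6) × 100
= 19.6363%

(Intermediate values are shown rounded; full precision is carried through to the final answer.)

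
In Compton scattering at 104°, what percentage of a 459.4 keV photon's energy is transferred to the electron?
0.5275 (or 52.75%)

Calculate initial and final photon energies:

Initial: E₀ = 459.4 keV → λ₀ = 2.6988 pm
Compton shift: Δλ = 3.0133 pm
Final wavelength: λ' = 5.7121 pm
Final energy: E' = 217.0547 keV

Fractional energy loss:
(E₀ - E')/E₀ = (459.4000 - 217.0547)/459.4000
= 242.3453/459.4000
= 0.5275
= 52.75%

(Intermediate values are shown rounded; full precision is carried through to the final answer.)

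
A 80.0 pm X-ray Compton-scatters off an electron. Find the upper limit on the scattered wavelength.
84.8526 pm (at θ = 180°)

The Compton shift is Δλ = λ_C(1 − cos θ).

Since cos θ ranges from −1 to 1, the factor (1 − cos θ) ranges from 0 to 2; the maximum shift occurs at θ = 180° (backscattering):
Δλ_max = 2λ_C = 2 × 2.4263 pm = 4.8526 pm

Maximum scattered wavelength:
λ'_max = λ₀ + Δλ_max = 80.0 + 4.8526 = 84.8526 pm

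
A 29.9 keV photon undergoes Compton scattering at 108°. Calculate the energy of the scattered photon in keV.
27.7728 keV

First convert energy to wavelength:
λ = hc/E, with hc ≈ 1239.842 keV·pm (i.e. 1239.842 eV·nm)

For E = 29.9 keV = 29900 eV:
λ = 1239.842 keV·pm / 29.9 keV
λ = 41.4663 pm

Calculate the Compton shift:
Δλ = λ_C(1 - cos(108°)) = 2.4263 × 1.3090
Δλ = 3.1761 pm

Final wavelength:
λ' = 41.4663 + 3.1761 = 44.6424 pm

Final energy:
E' = hc/λ' = 1239.842 / 44.6424 = 27.7728 keV

(Intermediate values are shown rounded; full precision is carried through to the final answer.)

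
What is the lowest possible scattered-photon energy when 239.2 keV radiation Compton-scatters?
123.5406 keV (at θ = 180°)

The scattered photon has minimum energy when its wavelength is maximum, i.e., when the Compton shift Δλ = λ_C(1 − cos θ) is maximum. This occurs at θ = 180° (backscattering), giving Δλ_max = 2λ_C = 4.8526 pm.

Initial wavelength: λ₀ = hc/E₀ = 5.1833 pm
Maximum final wavelength: λ'_max = λ₀ + 2λ_C = 5.1833 + 4.8526 = 10.0359 pm
Minimum final energy: E'_min = hc/λ'_max = 123.5406 keV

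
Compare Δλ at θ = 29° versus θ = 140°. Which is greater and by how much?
140° produces the larger shift by a factor of 14.086

Calculate both shifts using Δλ = λ_C(1 - cos θ):

For θ₁ = 29°:
Δλ₁ = 2.4263 × (1 - cos(29°))
Δλ₁ = 2.4263 × 0.1254
Δλ₁ = 0.3042 pm

For θ₂ = 140°:
Δλ₂ = 2.4263 × (1 - cos(140°))
Δλ₂ = 2.4263 × 1.7660
Δλ₂ = 4.2850 pm

The 140° angle produces the larger shift.
Ratio: 4.2850/0.3042 = 14.086

(Intermediate values are shown rounded; full precision is carried through to the final answer.)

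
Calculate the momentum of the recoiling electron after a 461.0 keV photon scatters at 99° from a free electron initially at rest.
2.9074e-22 kg·m/s

The electron is initially at rest, so by conservation of momentum:
p⃗_e = p⃗₀ − p⃗'  (incident photon momentum minus scattered photon momentum)

Photon momentum magnitudes (p = h/λ = E/c):
λ₀ = hc/E₀ = 2.6895 pm → p₀ = h/λ₀ = 2.4637e-22 kg·m/s
Δλ = λ_C(1 − cos 99°) = 2.8059 pm
λ' = 5.4953 pm → p' = h/λ' = 1.2058e-22 kg·m/s

The scattered photon makes angle θ = 99° with the incident direction, so by the law of cosines:
|p⃗_e|² = p₀² + p'² − 2p₀p'cos θ
|p⃗_e|² = (2.4637e-22)² + (1.2058e-22)² − 2·2.4637e-22·1.2058e-22·cos(99°)
|p⃗_e| = 2.9074e-22 kg·m/s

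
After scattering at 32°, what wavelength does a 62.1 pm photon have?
62.4687 pm

Using the Compton scattering formula:
λ' = λ + Δλ = λ + λ_C(1 - cos θ)

Given:
- Initial wavelength λ = 62.1 pm
- Scattering angle θ = 32°
- Compton wavelength λ_C ≈ 2.4263 pm

Calculate the shift:
Δλ = 2.4263 × (1 - cos(32°))
Δλ = 2.4263 × 0.1520
Δλ = 0.3687 pm

Final wavelength:
λ' = 62.1 + 0.3687 = 62.4687 pm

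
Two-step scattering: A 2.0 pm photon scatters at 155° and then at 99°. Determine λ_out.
9.4312 pm

Apply Compton shift twice:

First scattering at θ₁ = 155°:
Δλ₁ = λ_C(1 - cos(155°))
Δλ₁ = 2.4263 × 1.9063
Δλ₁ = 4.6253 pm

After first scattering:
λ₁ = 2.0 + 4.6253 = 6.6253 pm

Second scattering at θ₂ = 99°:
Δλ₂ = λ_C(1 - cos(99°))
Δλ₂ = 2.4263 × 1.1564
Δλ₂ = 2.8059 pm

Final wavelength:
λ₂ = 6.6253 + 2.8059 = 9.4312 pm

Total shift: Δλ_total = 4.6253 + 2.8059 = 7.4312 pm

(Intermediate values are shown rounded; full precision is carried through to the final answer.)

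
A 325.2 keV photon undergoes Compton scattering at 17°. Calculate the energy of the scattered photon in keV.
316.4016 keV

First convert energy to wavelength:
λ = hc/E, with hc ≈ 1239.842 keV·pm (i.e. 1239.842 eV·nm)

For E = 325.2 keV = 325200 eV:
λ = 1239.842 keV·pm / 325.2 keV
λ = 3.8126 pm

Calculate the Compton shift:
Δλ = λ_C(1 - cos(17°)) = 2.4263 × 0.0437
Δλ = 0.1060 pm

Final wavelength:
λ' = 3.8126 + 0.1060 = 3.9186 pm

Final energy:
E' = hc/λ' = 1239.842 / 3.9186 = 316.4016 keV

(Intermediate values are shown rounded; full precision is carried through to the final answer.)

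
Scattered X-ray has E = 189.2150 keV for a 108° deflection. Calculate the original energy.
367.2001 keV

Convert final energy to wavelength (hc ≈ 1239.842 keV·pm):
λ' = hc/E' = 1239.842 / 189.2150 = 6.5526 pm

Calculate the Compton shift:
Δλ = λ_C(1 - cos(108°))
Δλ = 2.4263 × (1 - cos(108°))
Δλ = 3.1761 pm

Initial wavelength:
λ = λ' - Δλ = 6.5526 - 3.1761 = 3.3765 pm

Initial energy:
E = hc/λ = 1239.842 / 3.3765 = 367.2001 keV

(Intermediate values are shown rounded; full precision is carried through to the final answer.)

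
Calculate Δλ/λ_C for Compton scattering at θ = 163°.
1.9563 λ_C

The Compton shift formula is:
Δλ = λ_C(1 - cos θ)

Dividing both sides by λ_C:
Δλ/λ_C = 1 - cos θ

For θ = 163°:
Δλ/λ_C = 1 - cos(163°)
Δλ/λ_C = 1 - -0.9563
Δλ/λ_C = 1.9563

This means the shift is 1.9563 × λ_C = 4.7466 pm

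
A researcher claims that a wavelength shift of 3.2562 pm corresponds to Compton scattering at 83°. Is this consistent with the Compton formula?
No, inconsistent

Calculate the expected shift for θ = 83°:

Δλ_expected = λ_C(1 - cos(83°))
Δλ_expected = 2.4263 × (1 - cos(83°))
Δλ_expected = 2.4263 × 0.8781
Δλ_expected = 2.1306 pm

Given shift: 3.2562 pm
Expected shift: 2.1306 pm
Difference: 1.1255 pm

The values do not match. The given shift corresponds to θ ≈ 110.0°, not 83°.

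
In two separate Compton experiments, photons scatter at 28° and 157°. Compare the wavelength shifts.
157° produces the larger shift by a factor of 16.407

Calculate both shifts using Δλ = λ_C(1 - cos θ):

For θ₁ = 28°:
Δλ₁ = 2.4263 × (1 - cos(28°))
Δλ₁ = 2.4263 × 0.1171
Δλ₁ = 0.2840 pm

For θ₂ = 157°:
Δλ₂ = 2.4263 × (1 - cos(157°))
Δλ₂ = 2.4263 × 1.9205
Δλ₂ = 4.6597 pm

The 157° angle produces the larger shift.
Ratio: 4.6597/0.2840 = 16.407

(Intermediate values are shown rounded; full precision is carried through to the final answer.)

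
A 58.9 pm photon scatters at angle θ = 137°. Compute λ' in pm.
63.1008 pm

Using the Compton scattering formula:
λ' = λ + Δλ = λ + λ_C(1 - cos θ)

Given:
- Initial wavelength λ = 58.9 pm
- Scattering angle θ = 137°
- Compton wavelength λ_C ≈ 2.4263 pm

Calculate the shift:
Δλ = 2.4263 × (1 - cos(137°))
Δλ = 2.4263 × 1.7314
Δλ = 4.2008 pm

Final wavelength:
λ' = 58.9 + 4.2008 = 63.1008 pm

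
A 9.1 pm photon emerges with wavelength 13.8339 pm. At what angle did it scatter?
162.00°

First find the wavelength shift:
Δλ = λ' - λ = 13.8339 - 9.1 = 4.7339 pm

Using Δλ = λ_C(1 - cos θ), with λ_C = h/(m_e·c) ≈ 2.42631024 pm:
cos θ = 1 - Δλ/λ_C
cos θ = 1 - 4.7339/2.42631024
cos θ = -0.951070

θ = arccos(-0.951070)
θ = 162.00°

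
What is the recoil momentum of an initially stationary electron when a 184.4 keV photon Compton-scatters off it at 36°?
5.9252e-23 kg·m/s

The electron is initially at rest, so by conservation of momentum:
p⃗_e = p⃗₀ − p⃗'  (incident photon momentum minus scattered photon momentum)

Photon momentum magnitudes (p = h/λ = E/c):
λ₀ = hc/E₀ = 6.7237 pm → p₀ = h/λ₀ = 9.8549e-23 kg·m/s
Δλ = λ_C(1 − cos 36°) = 0.4634 pm
λ' = 7.1870 pm → p' = h/λ' = 9.2195e-23 kg·m/s

The scattered photon makes angle θ = 36° with the incident direction, so by the law of cosines:
|p⃗_e|² = p₀² + p'² − 2p₀p'cos θ
|p⃗_e|² = (9.8549e-23)² + (9.2195e-23)² − 2·9.8549e-23·9.2195e-23·cos(36°)
|p⃗_e| = 5.9252e-23 kg·m/s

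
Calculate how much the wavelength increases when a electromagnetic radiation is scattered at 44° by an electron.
0.6810 pm

Using the Compton scattering formula:
Δλ = λ_C(1 - cos θ)

where λ_C = h/(m_e·c) ≈ 2.4263 pm is the Compton wavelength of an electron.

For θ = 44°:
cos(44°) = 0.7193
1 - cos(44°) = 0.2807

Δλ = 2.4263 × 0.2807
Δλ = 0.6810 pm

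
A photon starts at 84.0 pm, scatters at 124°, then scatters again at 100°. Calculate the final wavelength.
90.6307 pm

Apply Compton shift twice:

First scattering at θ₁ = 124°:
Δλ₁ = λ_C(1 - cos(124°))
Δλ₁ = 2.4263 × 1.5592
Δλ₁ = 3.7831 pm

After first scattering:
λ₁ = 84.0 + 3.7831 = 87.7831 pm

Second scattering at θ₂ = 100°:
Δλ₂ = λ_C(1 - cos(100°))
Δλ₂ = 2.4263 × 1.1736
Δλ₂ = 2.8476 pm

Final wavelength:
λ₂ = 87.7831 + 2.8476 = 90.6307 pm

Total shift: Δλ_total = 3.7831 + 2.8476 = 6.6307 pm

(Intermediate values are shown rounded; full precision is carried through to the final answer.)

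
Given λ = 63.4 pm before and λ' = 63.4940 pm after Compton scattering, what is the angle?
16.00°

First find the wavelength shift:
Δλ = λ' - λ = 63.4940 - 63.4 = 0.0940 pm

Using Δλ = λ_C(1 - cos θ), with λ_C = h/(m_e·c) ≈ 2.42631024 pm:
cos θ = 1 - Δλ/λ_C
cos θ = 1 - 0.0940/2.42631024
cos θ = 0.961258

θ = arccos(0.961258)
θ = 16.00°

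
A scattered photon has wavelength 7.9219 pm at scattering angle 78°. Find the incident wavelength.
6.0000 pm

From λ' = λ + Δλ, we have λ = λ' - Δλ

First calculate the Compton shift:
Δλ = λ_C(1 - cos θ)
Δλ = 2.4263 × (1 - cos(78°))
Δλ = 2.4263 × 0.7921
Δλ = 1.9219 pm

Initial wavelength:
λ = λ' - Δλ
λ = 7.9219 - 1.9219
λ = 6.0000 pm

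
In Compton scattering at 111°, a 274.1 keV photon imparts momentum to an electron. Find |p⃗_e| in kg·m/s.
1.9374e-22 kg·m/s

The electron is initially at rest, so by conservation of momentum:
p⃗_e = p⃗₀ − p⃗'  (incident photon momentum minus scattered photon momentum)

Photon momentum magnitudes (p = h/λ = E/c):
λ₀ = hc/E₀ = 4.5233 pm → p₀ = h/λ₀ = 1.4649e-22 kg·m/s
Δλ = λ_C(1 − cos 111°) = 3.2958 pm
λ' = 7.8191 pm → p' = h/λ' = 8.4742e-23 kg·m/s

The scattered photon makes angle θ = 111° with the incident direction, so by the law of cosines:
|p⃗_e|² = p₀² + p'² − 2p₀p'cos θ
|p⃗_e|² = (1.4649e-22)² + (8.4742e-23)² − 2·1.4649e-22·8.4742e-23·cos(111°)
|p⃗_e| = 1.9374e-22 kg·m/s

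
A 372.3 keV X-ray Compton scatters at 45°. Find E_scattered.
306.8253 keV

First convert energy to wavelength:
λ = hc/E, with hc ≈ 1239.842 keV·pm (i.e. 1239.842 eV·nm)

For E = 372.3 keV = 372300 eV:
λ = 1239.842 keV·pm / 372.3 keV
λ = 3.3302 pm

Calculate the Compton shift:
Δλ = λ_C(1 - cos(45°)) = 2.4263 × 0.2929
Δλ = 0.7106 pm

Final wavelength:
λ' = 3.3302 + 0.7106 = 4.0409 pm

Final energy:
E' = hc/λ' = 1239.842 / 4.0409 = 306.8253 keV

(Intermediate values are shown rounded; full precision is carried through to the final answer.)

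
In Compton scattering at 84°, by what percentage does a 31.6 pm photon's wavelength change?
6.8756%

Calculate the Compton shift:
Δλ = λ_C(1 - cos(84°))
Δλ = 2.4263 × (1 - cos(84°))
Δλ = 2.4263 × 0.8955
Δλ = 2.1727 pm

Percentage change:
(Δλ/λ₀) × 100 = (2.1727/31.6) × 100
= 6.8756%

(Intermediate values are shown rounded; full precision is carried through to the final answer.)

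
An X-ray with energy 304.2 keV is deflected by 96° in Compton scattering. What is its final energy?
183.5260 keV

First convert energy to wavelength:
λ = hc/E, with hc ≈ 1239.842 keV·pm (i.e. 1239.842 eV·nm)

For E = 304.2 keV = 304200 eV:
λ = 1239.842 keV·pm / 304.2 keV
λ = 4.0757 pm

Calculate the Compton shift:
Δλ = λ_C(1 - cos(96°)) = 2.4263 × 1.1045
Δλ = 2.6799 pm

Final wavelength:
λ' = 4.0757 + 2.6799 = 6.7557 pm

Final energy:
E' = hc/λ' = 1239.842 / 6.7557 = 183.5260 keV

(Intermediate values are shown rounded; full precision is carried through to the final answer.)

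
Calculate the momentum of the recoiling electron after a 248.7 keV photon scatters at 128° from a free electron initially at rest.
1.8809e-22 kg·m/s

The electron is initially at rest, so by conservation of momentum:
p⃗_e = p⃗₀ − p⃗'  (incident photon momentum minus scattered photon momentum)

Photon momentum magnitudes (p = h/λ = E/c):
λ₀ = hc/E₀ = 4.9853 pm → p₀ = h/λ₀ = 1.3291e-22 kg·m/s
Δλ = λ_C(1 − cos 128°) = 3.9201 pm
λ' = 8.9054 pm → p' = h/λ' = 7.4405e-23 kg·m/s

The scattered photon makes angle θ = 128° with the incident direction, so by the law of cosines:
|p⃗_e|² = p₀² + p'² − 2p₀p'cos θ
|p⃗_e|² = (1.3291e-22)² + (7.4405e-23)² − 2·1.3291e-22·7.4405e-23·cos(128°)
|p⃗_e| = 1.8809e-22 kg·m/s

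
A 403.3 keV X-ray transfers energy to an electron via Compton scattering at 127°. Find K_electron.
225.1808 keV

By energy conservation: K_e = E_initial - E_final

First find the scattered photon energy:
Initial wavelength: λ = hc/E = 3.0742 pm
Compton shift: Δλ = λ_C(1 - cos(127°)) = 3.8865 pm
Final wavelength: λ' = 3.0742 + 3.8865 = 6.9607 pm
Final photon energy: E' = hc/λ' = 178.1192 keV

Electron kinetic energy:
K_e = E - E' = 403.3000 - 178.1192 = 225.1808 keV

(Intermediate values are shown rounded; full precision is carried through to the final answer.)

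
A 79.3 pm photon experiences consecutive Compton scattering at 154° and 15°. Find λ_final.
83.9897 pm

Apply Compton shift twice:

First scattering at θ₁ = 154°:
Δλ₁ = λ_C(1 - cos(154°))
Δλ₁ = 2.4263 × 1.8988
Δλ₁ = 4.6071 pm

After first scattering:
λ₁ = 79.3 + 4.6071 = 83.9071 pm

Second scattering at θ₂ = 15°:
Δλ₂ = λ_C(1 - cos(15°))
Δλ₂ = 2.4263 × 0.0341
Δλ₂ = 0.0827 pm

Final wavelength:
λ₂ = 83.9071 + 0.0827 = 83.9897 pm

Total shift: Δλ_total = 4.6071 + 0.0827 = 4.6897 pm

(Intermediate values are shown rounded; full precision is carried through to the final answer.)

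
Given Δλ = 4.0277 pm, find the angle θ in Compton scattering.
131.30°

From the Compton formula Δλ = λ_C(1 - cos θ), we can solve for θ:

cos θ = 1 - Δλ/λ_C

Given:
- Δλ = 4.0277 pm
- λ_C = h/(m_e·c) ≈ 2.42631024 pm

cos θ = 1 - 4.0277/2.42631024
cos θ = 1 - 1.660010
cos θ = -0.660010

θ = arccos(-0.660010)
θ = 131.30°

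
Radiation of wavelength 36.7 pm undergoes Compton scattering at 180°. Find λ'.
41.5526 pm

Using the Compton formula: λ' = λ + λ_C(1 − cos θ)

For θ = 180°, cos θ = -1 (exact) = -1.0000, so:
1 − cos 180° = 1 − (-1) = 2.0000

Δλ = λ_C × 2.0000 = 2.4263 × 2.0000 = 4.8526 pm

λ' = 36.7 + 4.8526 = 41.5526 pm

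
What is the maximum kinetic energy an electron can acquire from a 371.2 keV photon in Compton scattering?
219.8653 keV

Maximum energy transfer occurs at θ = 180° (backscattering).

Initial photon: E₀ = 371.2 keV → λ₀ = 3.3401 pm

Maximum Compton shift (at 180°):
Δλ_max = 2λ_C = 2 × 2.4263 = 4.8526 pm

Final wavelength:
λ' = 3.3401 + 4.8526 = 8.1927 pm

Minimum photon energy (maximum energy to electron):
E'_min = hc/λ' = 151.3347 keV

Maximum electron kinetic energy:
K_max = E₀ - E'_min = 371.2000 - 151.3347 = 219.8653 keV

(Intermediate values are shown rounded; full precision is carried through to the final answer.)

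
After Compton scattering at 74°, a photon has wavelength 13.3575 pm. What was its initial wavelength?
11.6000 pm

From λ' = λ + Δλ, we have λ = λ' - Δλ

First calculate the Compton shift:
Δλ = λ_C(1 - cos θ)
Δλ = 2.4263 × (1 - cos(74°))
Δλ = 2.4263 × 0.7244
Δλ = 1.7575 pm

Initial wavelength:
λ = λ' - Δλ
λ = 13.3575 - 1.7575
λ = 11.6000 pm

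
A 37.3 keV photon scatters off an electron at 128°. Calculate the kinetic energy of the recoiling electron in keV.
3.9349 keV

By energy conservation: K_e = E_initial - E_final

First find the scattered photon energy:
Initial wavelength: λ = hc/E = 33.2397 pm
Compton shift: Δλ = λ_C(1 - cos(128°)) = 3.9201 pm
Final wavelength: λ' = 33.2397 + 3.9201 = 37.1598 pm
Final photon energy: E' = hc/λ' = 33.3651 keV

Electron kinetic energy:
K_e = E - E' = 37.3000 - 33.3651 = 3.9349 keV

(Intermediate values are shown rounded; full precision is carried through to the final answer.)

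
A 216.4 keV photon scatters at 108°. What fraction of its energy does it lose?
0.3566 (or 35.66%)

Calculate initial and final photon energies:

Initial: E₀ = 216.4 keV → λ₀ = 5.7294 pm
Compton shift: Δλ = 3.1761 pm
Final wavelength: λ' = 8.9055 pm
Final energy: E' = 139.2224 keV

Fractional energy loss:
(E₀ - E')/E₀ = (216.4000 - 139.2224)/216.4000
= 77.1776/216.4000
= 0.3566
= 35.66%

(Intermediate values are shown rounded; full precision is carried through to the final answer.)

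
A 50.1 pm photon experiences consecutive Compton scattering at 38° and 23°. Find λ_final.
50.8072 pm

Apply Compton shift twice:

First scattering at θ₁ = 38°:
Δλ₁ = λ_C(1 - cos(38°))
Δλ₁ = 2.4263 × 0.2120
Δλ₁ = 0.5144 pm

After first scattering:
λ₁ = 50.1 + 0.5144 = 50.6144 pm

Second scattering at θ₂ = 23°:
Δλ₂ = λ_C(1 - cos(23°))
Δλ₂ = 2.4263 × 0.0795
Δλ₂ = 0.1929 pm

Final wavelength:
λ₂ = 50.6144 + 0.1929 = 50.8072 pm

Total shift: Δλ_total = 0.5144 + 0.1929 = 0.7072 pm

(Intermediate values are shown rounded; full precision is carried through to the final answer.)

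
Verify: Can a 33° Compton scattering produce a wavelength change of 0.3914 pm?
Yes, consistent

Calculate the expected shift for θ = 33°:

Δλ_expected = λ_C(1 - cos(33°))
Δλ_expected = 2.4263 × (1 - cos(33°))
Δλ_expected = 2.4263 × 0.1613
Δλ_expected = 0.3914 pm

Given shift: 0.3914 pm
Expected shift: 0.3914 pm
Difference: 0.0000 pm

The values match. This is consistent with Compton scattering at the stated angle.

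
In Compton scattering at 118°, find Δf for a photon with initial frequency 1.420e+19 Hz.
2.052e+18 Hz (decrease)

Convert frequency to wavelength (c = 299792458 m/s):
λ₀ = c/f₀ = 299792458/1.420e+19 = 2.1112145e-11 m = 21.1121 pm

Calculate Compton shift:
Δλ = λ_C(1 - cos(118°)) = 3.5654 pm

Final wavelength:
λ' = λ₀ + Δλ = 21.1121 + 3.5654 = 24.6775 pm

Final frequency:
f' = c/λ' = 299792458/2.4677539e-11 = 1.2148394e+19 Hz

Frequency shift (decrease):
Δf = f₀ - f' = 1.420e+19 - 1.2148394e+19 = 2.052e+18 Hz

(Intermediate values are shown rounded; full precision is carried through to the final answer.)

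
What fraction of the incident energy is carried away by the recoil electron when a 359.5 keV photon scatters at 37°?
0.1241 (or 12.41%)

Calculate initial and final photon energies:

Initial: E₀ = 359.5 keV → λ₀ = 3.4488 pm
Compton shift: Δλ = 0.4886 pm
Final wavelength: λ' = 3.9374 pm
Final energy: E' = 314.8910 keV

Fractional energy loss:
(E₀ - E')/E₀ = (359.5000 - 314.8910)/359.5000
= 44.6090/359.5000
= 0.1241
= 12.41%

(Intermediate values are shown rounded; full precision is carried through to the final answer.)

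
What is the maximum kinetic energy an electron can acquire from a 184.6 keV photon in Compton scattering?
77.4306 keV

Maximum energy transfer occurs at θ = 180° (backscattering).

Initial photon: E₀ = 184.6 keV → λ₀ = 6.7164 pm

Maximum Compton shift (at 180°):
Δλ_max = 2λ_C = 2 × 2.4263 = 4.8526 pm

Final wavelength:
λ' = 6.7164 + 4.8526 = 11.5690 pm

Minimum photon energy (maximum energy to electron):
E'_min = hc/λ' = 107.1694 keV

Maximum electron kinetic energy:
K_max = E₀ - E'_min = 184.6000 - 107.1694 = 77.4306 keV

(Intermediate values are shown rounded; full precision is carried through to the final answer.)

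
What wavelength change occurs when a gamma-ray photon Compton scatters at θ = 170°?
4.8158 pm

Using the Compton scattering formula:
Δλ = λ_C(1 - cos θ)

where λ_C = h/(m_e·c) ≈ 2.4263 pm is the Compton wavelength of an electron.

For θ = 170°:
cos(170°) = -0.9848
1 - cos(170°) = 1.9848

Δλ = 2.4263 × 1.9848
Δλ = 4.8158 pm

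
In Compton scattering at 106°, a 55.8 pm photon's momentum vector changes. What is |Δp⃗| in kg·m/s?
1.8473e-23 kg·m/s

Photon momentum magnitude is p = h/λ.

Initial momentum:
p₀ = h/λ = 6.6261e-34/5.5800e-11 = 1.1875e-23 kg·m/s

After scattering:
λ' = λ + Δλ = 55.8 + 3.0951 = 58.8951 pm
p' = h/λ' = 6.6261e-34/5.8895e-11 = 1.1251e-23 kg·m/s

Momentum is a vector; the scattered photon's direction makes angle θ = 106° with the incident direction. The magnitude of the vector change Δp⃗ = p⃗₀ − p⃗' is found from the law of cosines:
|Δp⃗|² = p₀² + p'² − 2p₀p'cos θ
|Δp⃗|² = (1.1875e-23)² + (1.1251e-23)² − 2·1.1875e-23·1.1251e-23·cos(106°)
|Δp⃗| = 1.8473e-23 kg·m/s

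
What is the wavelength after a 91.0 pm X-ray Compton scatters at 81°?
93.0468 pm

Using the Compton scattering formula:
λ' = λ + Δλ = λ + λ_C(1 - cos θ)

Given:
- Initial wavelength λ = 91.0 pm
- Scattering angle θ = 81°
- Compton wavelength λ_C ≈ 2.4263 pm

Calculate the shift:
Δλ = 2.4263 × (1 - cos(81°))
Δλ = 2.4263 × 0.8436
Δλ = 2.0468 pm

Final wavelength:
λ' = 91.0 + 2.0468 = 93.0468 pm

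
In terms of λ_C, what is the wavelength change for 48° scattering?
0.3309 λ_C

The Compton shift formula is:
Δλ = λ_C(1 - cos θ)

Dividing both sides by λ_C:
Δλ/λ_C = 1 - cos θ

For θ = 48°:
Δλ/λ_C = 1 - cos(48°)
Δλ/λ_C = 1 - 0.6691
Δλ/λ_C = 0.3309

This means the shift is 0.3309 × λ_C = 0.8028 pm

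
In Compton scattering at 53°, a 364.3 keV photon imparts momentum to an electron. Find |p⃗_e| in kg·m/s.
1.5926e-22 kg·m/s

The electron is initially at rest, so by conservation of momentum:
p⃗_e = p⃗₀ − p⃗'  (incident photon momentum minus scattered photon momentum)

Photon momentum magnitudes (p = h/λ = E/c):
λ₀ = hc/E₀ = 3.4034 pm → p₀ = h/λ₀ = 1.9469e-22 kg·m/s
Δλ = λ_C(1 − cos 53°) = 0.9661 pm
λ' = 4.3695 pm → p' = h/λ' = 1.5164e-22 kg·m/s

The scattered photon makes angle θ = 53° with the incident direction, so by the law of cosines:
|p⃗_e|² = p₀² + p'² − 2p₀p'cos θ
|p⃗_e|² = (1.9469e-22)² + (1.5164e-22)² − 2·1.9469e-22·1.5164e-22·cos(53°)
|p⃗_e| = 1.5926e-22 kg·m/s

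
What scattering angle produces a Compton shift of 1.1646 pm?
58.67°

From the Compton formula Δλ = λ_C(1 - cos θ), we can solve for θ:

cos θ = 1 - Δλ/λ_C

Given:
- Δλ = 1.1646 pm
- λ_C = h/(m_e·c) ≈ 2.42631024 pm

cos θ = 1 - 1.1646/2.42631024
cos θ = 1 - 0.479988
cos θ = 0.520012

θ = arccos(0.520012)
θ = 58.67°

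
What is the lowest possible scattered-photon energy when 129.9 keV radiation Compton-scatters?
86.1168 keV (at θ = 180°)

The scattered photon has minimum energy when its wavelength is maximum, i.e., when the Compton shift Δλ = λ_C(1 − cos θ) is maximum. This occurs at θ = 180° (backscattering), giving Δλ_max = 2λ_C = 4.8526 pm.

Initial wavelength: λ₀ = hc/E₀ = 9.5446 pm
Maximum final wavelength: λ'_max = λ₀ + 2λ_C = 9.5446 + 4.8526 = 14.3972 pm
Minimum final energy: E'_min = hc/λ'_max = 86.1168 keV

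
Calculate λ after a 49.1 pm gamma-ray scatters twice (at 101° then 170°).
56.8050 pm

Apply Compton shift twice:

First scattering at θ₁ = 101°:
Δλ₁ = λ_C(1 - cos(101°))
Δλ₁ = 2.4263 × 1.1908
Δλ₁ = 2.8893 pm

After first scattering:
λ₁ = 49.1 + 2.8893 = 51.9893 pm

Second scattering at θ₂ = 170°:
Δλ₂ = λ_C(1 - cos(170°))
Δλ₂ = 2.4263 × 1.9848
Δλ₂ = 4.8158 pm

Final wavelength:
λ₂ = 51.9893 + 4.8158 = 56.8050 pm

Total shift: Δλ_total = 2.8893 + 4.8158 = 7.7050 pm

(Intermediate values are shown rounded; full precision is carried through to the final answer.)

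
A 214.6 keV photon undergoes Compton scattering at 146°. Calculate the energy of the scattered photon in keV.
121.3715 keV

First convert energy to wavelength:
λ = hc/E, with hc ≈ 1239.842 keV·pm (i.e. 1239.842 eV·nm)

For E = 214.6 keV = 214600 eV:
λ = 1239.842 keV·pm / 214.6 keV
λ = 5.7775 pm

Calculate the Compton shift:
Δλ = λ_C(1 - cos(146°)) = 2.4263 × 1.8290
Δλ = 4.4378 pm

Final wavelength:
λ' = 5.7775 + 4.4378 = 10.2153 pm

Final energy:
E' = hc/λ' = 1239.842 / 10.2153 = 121.3715 keV

(Intermediate values are shown rounded; full precision is carried through to the final answer.)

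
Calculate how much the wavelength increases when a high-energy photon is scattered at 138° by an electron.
4.2294 pm

Using the Compton scattering formula:
Δλ = λ_C(1 - cos θ)

where λ_C = h/(m_e·c) ≈ 2.4263 pm is the Compton wavelength of an electron.

For θ = 138°:
cos(138°) = -0.7431
1 - cos(138°) = 1.7431

Δλ = 2.4263 × 1.7431
Δλ = 4.2294 pm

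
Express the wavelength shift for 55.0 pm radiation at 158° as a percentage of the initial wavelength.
8.5017%

Calculate the Compton shift:
Δλ = λ_C(1 - cos(158°))
Δλ = 2.4263 × (1 - cos(158°))
Δλ = 2.4263 × 1.9272
Δλ = 4.6759 pm

Percentage change:
(Δλ/λ₀) × 100 = (4.6759/55.0) × 100
= 8.5017%

(Intermediate values are shown rounded; full precision is carried through to the final answer.)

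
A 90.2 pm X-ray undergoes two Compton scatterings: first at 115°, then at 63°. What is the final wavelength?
94.9765 pm

Apply Compton shift twice:

First scattering at θ₁ = 115°:
Δλ₁ = λ_C(1 - cos(115°))
Δλ₁ = 2.4263 × 1.4226
Δλ₁ = 3.4517 pm

After first scattering:
λ₁ = 90.2 + 3.4517 = 93.6517 pm

Second scattering at θ₂ = 63°:
Δλ₂ = λ_C(1 - cos(63°))
Δλ₂ = 2.4263 × 0.5460
Δλ₂ = 1.3248 pm

Final wavelength:
λ₂ = 93.6517 + 1.3248 = 94.9765 pm

Total shift: Δλ_total = 3.4517 + 1.3248 = 4.7765 pm

(Intermediate values are shown rounded; full precision is carried through to the final answer.)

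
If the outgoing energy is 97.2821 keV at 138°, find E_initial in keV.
145.6000 keV

Convert final energy to wavelength (hc ≈ 1239.842 keV·pm):
λ' = hc/E' = 1239.842 / 97.2821 = 12.7448 pm

Calculate the Compton shift:
Δλ = λ_C(1 - cos(138°))
Δλ = 2.4263 × (1 - cos(138°))
Δλ = 4.2294 pm

Initial wavelength:
λ = λ' - Δλ = 12.7448 - 4.2294 = 8.5154 pm

Initial energy:
E = hc/λ = 1239.842 / 8.5154 = 145.6000 keV

(Intermediate values are shown rounded; full precision is carried through to the final answer.)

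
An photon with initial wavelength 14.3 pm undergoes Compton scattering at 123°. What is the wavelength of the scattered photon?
18.0478 pm

Using the Compton scattering formula:
λ' = λ + Δλ = λ + λ_C(1 - cos θ)

Given:
- Initial wavelength λ = 14.3 pm
- Scattering angle θ = 123°
- Compton wavelength λ_C ≈ 2.4263 pm

Calculate the shift:
Δλ = 2.4263 × (1 - cos(123°))
Δλ = 2.4263 × 1.5446
Δλ = 3.7478 pm

Final wavelength:
λ' = 14.3 + 3.7478 = 18.0478 pm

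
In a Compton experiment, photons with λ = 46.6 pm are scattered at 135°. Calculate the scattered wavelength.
50.7420 pm

Using the Compton scattering formula:
λ' = λ + Δλ = λ + λ_C(1 - cos θ)

Given:
- Initial wavelength λ = 46.6 pm
- Scattering angle θ = 135°
- Compton wavelength λ_C ≈ 2.4263 pm

Calculate the shift:
Δλ = 2.4263 × (1 - cos(135°))
Δλ = 2.4263 × 1.7071
Δλ = 4.1420 pm

Final wavelength:
λ' = 46.6 + 4.1420 = 50.7420 pm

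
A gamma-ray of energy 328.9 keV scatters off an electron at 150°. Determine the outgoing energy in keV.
149.4286 keV

First convert energy to wavelength:
λ = hc/E, with hc ≈ 1239.842 keV·pm (i.e. 1239.842 eV·nm)

For E = 328.9 keV = 328900 eV:
λ = 1239.842 keV·pm / 328.9 keV
λ = 3.7697 pm

Calculate the Compton shift:
Δλ = λ_C(1 - cos(150°)) = 2.4263 × 1.8660
Δλ = 4.5276 pm

Final wavelength:
λ' = 3.7697 + 4.5276 = 8.2972 pm

Final energy:
E' = hc/λ' = 1239.842 / 8.2972 = 149.4286 keV

(Intermediate values are shown rounded; full precision is carried through to the final answer.)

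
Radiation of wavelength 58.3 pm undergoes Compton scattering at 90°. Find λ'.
60.7263 pm

Using the Compton formula: λ' = λ + λ_C(1 − cos θ)

For θ = 90°, cos θ = 0 (exact) = 0.0000, so:
1 − cos 90° = 1 − (0) = 1.0000

Δλ = λ_C × 1.0000 = 2.4263 × 1.0000 = 2.4263 pm

λ' = 58.3 + 2.4263 = 60.7263 pm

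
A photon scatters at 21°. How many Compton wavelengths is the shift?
0.0664 λ_C

The Compton shift formula is:
Δλ = λ_C(1 - cos θ)

Dividing both sides by λ_C:
Δλ/λ_C = 1 - cos θ

For θ = 21°:
Δλ/λ_C = 1 - cos(21°)
Δλ/λ_C = 1 - 0.9336
Δλ/λ_C = 0.0664

This means the shift is 0.0664 × λ_C = 0.1612 pm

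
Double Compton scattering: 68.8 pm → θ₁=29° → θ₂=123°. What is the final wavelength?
72.8520 pm

Apply Compton shift twice:

First scattering at θ₁ = 29°:
Δλ₁ = λ_C(1 - cos(29°))
Δλ₁ = 2.4263 × 0.1254
Δλ₁ = 0.3042 pm

After first scattering:
λ₁ = 68.8 + 0.3042 = 69.1042 pm

Second scattering at θ₂ = 123°:
Δλ₂ = λ_C(1 - cos(123°))
Δλ₂ = 2.4263 × 1.5446
Δλ₂ = 3.7478 pm

Final wavelength:
λ₂ = 69.1042 + 3.7478 = 72.8520 pm

Total shift: Δλ_total = 0.3042 + 3.7478 = 4.0520 pm

(Intermediate values are shown rounded; full precision is carried through to the final answer.)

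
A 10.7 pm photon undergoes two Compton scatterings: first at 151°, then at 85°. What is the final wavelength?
17.4633 pm

Apply Compton shift twice:

First scattering at θ₁ = 151°:
Δλ₁ = λ_C(1 - cos(151°))
Δλ₁ = 2.4263 × 1.8746
Δλ₁ = 4.5484 pm

After first scattering:
λ₁ = 10.7 + 4.5484 = 15.2484 pm

Second scattering at θ₂ = 85°:
Δλ₂ = λ_C(1 - cos(85°))
Δλ₂ = 2.4263 × 0.9128
Δλ₂ = 2.2148 pm

Final wavelength:
λ₂ = 15.2484 + 2.2148 = 17.4633 pm

Total shift: Δλ_total = 4.5484 + 2.2148 = 6.7633 pm

(Intermediate values are shown rounded; full precision is carried through to the final answer.)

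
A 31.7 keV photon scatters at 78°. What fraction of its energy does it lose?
0.0468 (or 4.68%)

Calculate initial and final photon energies:

Initial: E₀ = 31.7 keV → λ₀ = 39.1117 pm
Compton shift: Δλ = 1.9219 pm
Final wavelength: λ' = 41.0336 pm
Final energy: E' = 30.2153 keV

Fractional energy loss:
(E₀ - E')/E₀ = (31.7000 - 30.2153)/31.7000
= 1.4847/31.7000
= 0.0468
= 4.68%

(Intermediate values are shown rounded; full precision is carried through to the final answer.)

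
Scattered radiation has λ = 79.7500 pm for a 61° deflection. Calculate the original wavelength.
78.5000 pm

From λ' = λ + Δλ, we have λ = λ' - Δλ

First calculate the Compton shift:
Δλ = λ_C(1 - cos θ)
Δλ = 2.4263 × (1 - cos(61°))
Δλ = 2.4263 × 0.5152
Δλ = 1.2500 pm

Initial wavelength:
λ = λ' - Δλ
λ = 79.7500 - 1.2500
λ = 78.5000 pm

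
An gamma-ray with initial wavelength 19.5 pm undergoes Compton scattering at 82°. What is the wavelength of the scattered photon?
21.5886 pm

Using the Compton scattering formula:
λ' = λ + Δλ = λ + λ_C(1 - cos θ)

Given:
- Initial wavelength λ = 19.5 pm
- Scattering angle θ = 82°
- Compton wavelength λ_C ≈ 2.4263 pm

Calculate the shift:
Δλ = 2.4263 × (1 - cos(82°))
Δλ = 2.4263 × 0.8608
Δλ = 2.0886 pm

Final wavelength:
λ' = 19.5 + 2.0886 = 21.5886 pm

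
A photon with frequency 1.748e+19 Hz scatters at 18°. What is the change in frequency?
1.202e+17 Hz (decrease)

Convert frequency to wavelength (c = 299792458 m/s):
λ₀ = c/f₀ = 299792458/1.748e+19 = 1.7150598e-11 m = 17.1506 pm

Calculate Compton shift:
Δλ = λ_C(1 - cos(18°)) = 0.1188 pm

Final wavelength:
λ' = λ₀ + Δλ = 17.1506 + 0.1188 = 17.2694 pm

Final frequency:
f' = c/λ' = 299792458/1.7269350e-11 = 1.7359799e+19 Hz

Frequency shift (decrease):
Δf = f₀ - f' = 1.748e+19 - 1.7359799e+19 = 1.202e+17 Hz

(Intermediate values are shown rounded; full precision is carried through to the final answer.)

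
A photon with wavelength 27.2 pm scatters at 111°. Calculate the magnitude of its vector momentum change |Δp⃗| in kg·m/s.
3.8012e-23 kg·m/s

Photon momentum magnitude is p = h/λ.

Initial momentum:
p₀ = h/λ = 6.6261e-34/2.7200e-11 = 2.4361e-23 kg·m/s

After scattering:
λ' = λ + Δλ = 27.2 + 3.2958 = 30.4958 pm
p' = h/λ' = 6.6261e-34/3.0496e-11 = 2.1728e-23 kg·m/s

Momentum is a vector; the scattered photon's direction makes angle θ = 111° with the incident direction. The magnitude of the vector change Δp⃗ = p⃗₀ − p⃗' is found from the law of cosines:
|Δp⃗|² = p₀² + p'² − 2p₀p'cos θ
|Δp⃗|² = (2.4361e-23)² + (2.1728e-23)² − 2·2.4361e-23·2.1728e-23·cos(111°)
|Δp⃗| = 3.8012e-23 kg·m/s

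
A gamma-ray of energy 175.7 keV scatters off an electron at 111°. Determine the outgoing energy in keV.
119.7636 keV

First convert energy to wavelength:
λ = hc/E, with hc ≈ 1239.842 keV·pm (i.e. 1239.842 eV·nm)

For E = 175.7 keV = 175700 eV:
λ = 1239.842 keV·pm / 175.7 keV
λ = 7.0566 pm

Calculate the Compton shift:
Δλ = λ_C(1 - cos(111°)) = 2.4263 × 1.3584
Δλ = 3.2958 pm

Final wavelength:
λ' = 7.0566 + 3.2958 = 10.3524 pm

Final energy:
E' = hc/λ' = 1239.842 / 10.3524 = 119.7636 keV

(Intermediate values are shown rounded; full precision is carried through to the final answer.)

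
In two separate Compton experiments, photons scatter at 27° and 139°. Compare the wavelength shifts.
139° produces the larger shift by a factor of 16.099

Calculate both shifts using Δλ = λ_C(1 - cos θ):

For θ₁ = 27°:
Δλ₁ = 2.4263 × (1 - cos(27°))
Δλ₁ = 2.4263 × 0.1090
Δλ₁ = 0.2645 pm

For θ₂ = 139°:
Δλ₂ = 2.4263 × (1 - cos(139°))
Δλ₂ = 2.4263 × 1.7547
Δλ₂ = 4.2575 pm

The 139° angle produces the larger shift.
Ratio: 4.2575/0.2645 = 16.099

(Intermediate values are shown rounded; full precision is carried through to the final answer.)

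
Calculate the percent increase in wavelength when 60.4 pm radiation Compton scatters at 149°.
7.4604%

Calculate the Compton shift:
Δλ = λ_C(1 - cos(149°))
Δλ = 2.4263 × (1 - cos(149°))
Δλ = 2.4263 × 1.8572
Δλ = 4.5061 pm

Percentage change:
(Δλ/λ₀) × 100 = (4.5061/60.4) × 100
= 7.4604%

(Intermediate values are shown rounded; full precision is carried through to the final answer.)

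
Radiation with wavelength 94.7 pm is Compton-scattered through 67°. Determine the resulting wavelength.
96.1783 pm

Using the Compton scattering formula:
λ' = λ + Δλ = λ + λ_C(1 - cos θ)

Given:
- Initial wavelength λ = 94.7 pm
- Scattering angle θ = 67°
- Compton wavelength λ_C ≈ 2.4263 pm

Calculate the shift:
Δλ = 2.4263 × (1 - cos(67°))
Δλ = 2.4263 × 0.6093
Δλ = 1.4783 pm

Final wavelength:
λ' = 94.7 + 1.4783 = 96.1783 pm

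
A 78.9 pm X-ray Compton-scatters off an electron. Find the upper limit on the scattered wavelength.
83.7526 pm (at θ = 180°)

The Compton shift is Δλ = λ_C(1 − cos θ).

Since cos θ ranges from −1 to 1, the factor (1 − cos θ) ranges from 0 to 2; the maximum shift occurs at θ = 180° (backscattering):
Δλ_max = 2λ_C = 2 × 2.4263 pm = 4.8526 pm

Maximum scattered wavelength:
λ'_max = λ₀ + Δλ_max = 78.9 + 4.8526 = 83.7526 pm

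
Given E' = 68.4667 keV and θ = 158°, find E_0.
92.3000 keV

Convert final energy to wavelength (hc ≈ 1239.842 keV·pm):
λ' = hc/E' = 1239.842 / 68.4667 = 18.1087 pm

Calculate the Compton shift:
Δλ = λ_C(1 - cos(158°))
Δλ = 2.4263 × (1 - cos(158°))
Δλ = 4.6759 pm

Initial wavelength:
λ = λ' - Δλ = 18.1087 - 4.6759 = 13.4327 pm

Initial energy:
E = hc/λ = 1239.842 / 13.4327 = 92.3000 keV

(Intermediate values are shown rounded; full precision is carried through to the final answer.)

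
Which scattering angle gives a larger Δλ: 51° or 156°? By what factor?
156° produces the larger shift by a factor of 5.162

Calculate both shifts using Δλ = λ_C(1 - cos θ):

For θ₁ = 51°:
Δλ₁ = 2.4263 × (1 - cos(51°))
Δλ₁ = 2.4263 × 0.3707
Δλ₁ = 0.8994 pm

For θ₂ = 156°:
Δλ₂ = 2.4263 × (1 - cos(156°))
Δλ₂ = 2.4263 × 1.9135
Δλ₂ = 4.6429 pm

The 156° angle produces the larger shift.
Ratio: 4.6429/0.8994 = 5.162

(Intermediate values are shown rounded; full precision is carried through to the final answer.)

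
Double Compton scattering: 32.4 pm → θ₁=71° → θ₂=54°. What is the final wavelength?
35.0365 pm

Apply Compton shift twice:

First scattering at θ₁ = 71°:
Δλ₁ = λ_C(1 - cos(71°))
Δλ₁ = 2.4263 × 0.6744
Δλ₁ = 1.6364 pm

After first scattering:
λ₁ = 32.4 + 1.6364 = 34.0364 pm

Second scattering at θ₂ = 54°:
Δλ₂ = λ_C(1 - cos(54°))
Δλ₂ = 2.4263 × 0.4122
Δλ₂ = 1.0002 pm

Final wavelength:
λ₂ = 34.0364 + 1.0002 = 35.0365 pm

Total shift: Δλ_total = 1.6364 + 1.0002 = 2.6365 pm

(Intermediate values are shown rounded; full precision is carried through to the final answer.)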